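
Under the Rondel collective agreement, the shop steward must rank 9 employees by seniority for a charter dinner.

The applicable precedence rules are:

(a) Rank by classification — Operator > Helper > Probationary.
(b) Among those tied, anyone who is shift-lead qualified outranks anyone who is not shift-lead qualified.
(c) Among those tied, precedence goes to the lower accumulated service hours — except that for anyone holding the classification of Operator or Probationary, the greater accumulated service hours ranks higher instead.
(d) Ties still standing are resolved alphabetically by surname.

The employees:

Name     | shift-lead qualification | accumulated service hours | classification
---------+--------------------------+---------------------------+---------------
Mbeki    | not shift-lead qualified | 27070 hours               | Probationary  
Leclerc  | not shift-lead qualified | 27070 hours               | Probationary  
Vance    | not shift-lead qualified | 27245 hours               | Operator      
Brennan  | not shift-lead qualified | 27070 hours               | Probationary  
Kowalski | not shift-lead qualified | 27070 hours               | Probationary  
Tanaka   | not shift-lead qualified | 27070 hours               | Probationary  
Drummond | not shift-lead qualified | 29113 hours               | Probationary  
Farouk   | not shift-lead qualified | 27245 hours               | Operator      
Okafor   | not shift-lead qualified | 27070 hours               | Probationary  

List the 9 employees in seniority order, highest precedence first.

By classification: Farouk and Vance (Operator); then Drummond, Brennan, Kowalski, Leclerc, Mbeki, Okafor and Tanaka (Probationary).
Farouk and Vance are each not shift-lead qualified, so the next rule applies.
Farouk and Vance both have accumulated service hours 27245 hours, so the next rule applies.
Among Farouk and Vance, alphabetically by surname: Farouk before Vance.
Drummond, Brennan, Kowalski, Leclerc, Mbeki, Okafor and Tanaka are each not shift-lead qualified, so the next rule applies.
Among Drummond, Brennan, Kowalski, Leclerc, Mbeki, Okafor and Tanaka, by accumulated service hours (higher first) (reversed rule for this group): Drummond (29113 hours) before Brennan, Kowalski, Leclerc, Mbeki, Okafor and Tanaka (27070 hours).
Among Brennan, Kowalski, Leclerc, Mbeki, Okafor and Tanaka, alphabetically by surname: Brennan before Kowalski before Leclerc before Mbeki before Okafor before Tanaka.
Full order: Farouk, Vance, Drummond, Brennan, Kowalski, Leclerc, Mbeki, Okafor, Tanaka.

Farouk, Vance, Drummond, Brennan, Kowalski, Leclerc, Mbeki, Okafor, Tanaka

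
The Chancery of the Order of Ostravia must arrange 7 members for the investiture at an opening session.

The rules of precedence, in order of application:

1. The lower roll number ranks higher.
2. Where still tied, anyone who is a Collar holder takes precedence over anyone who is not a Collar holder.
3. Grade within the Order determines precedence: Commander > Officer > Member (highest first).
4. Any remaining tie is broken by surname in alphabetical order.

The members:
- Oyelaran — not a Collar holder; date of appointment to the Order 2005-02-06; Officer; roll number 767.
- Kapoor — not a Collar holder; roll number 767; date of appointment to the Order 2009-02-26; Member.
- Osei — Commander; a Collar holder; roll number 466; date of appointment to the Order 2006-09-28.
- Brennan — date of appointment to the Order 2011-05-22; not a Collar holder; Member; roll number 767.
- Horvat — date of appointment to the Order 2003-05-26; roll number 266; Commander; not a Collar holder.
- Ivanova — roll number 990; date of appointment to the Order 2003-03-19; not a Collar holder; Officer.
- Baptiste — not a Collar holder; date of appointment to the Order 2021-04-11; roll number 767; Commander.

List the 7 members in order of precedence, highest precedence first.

By roll number (lower first): Horvat (266); then Osei (466); then Baptiste, Oyelaran, Brennan and Kapoor (each 767); then Ivanova (990).
Baptiste, Oyelaran, Brennan and Kapoor are each not a Collar holder, so the next rule applies.
Among Baptiste, Oyelaran, Brennan and Kapoor, by grade within the Order: Baptiste (Commander) before Oyelaran (Officer) before Brennan and Kapoor (Member).
Among Brennan and Kapoor, alphabetically by surname: Brennan before Kapoor.
Full order: Horvat, Osei, Baptiste, Oyelaran, Brennan, Kapoor, Ivanova.

Horvat, Osei, Baptiste, Oyelaran, Brennan, Kapoor, Ivanova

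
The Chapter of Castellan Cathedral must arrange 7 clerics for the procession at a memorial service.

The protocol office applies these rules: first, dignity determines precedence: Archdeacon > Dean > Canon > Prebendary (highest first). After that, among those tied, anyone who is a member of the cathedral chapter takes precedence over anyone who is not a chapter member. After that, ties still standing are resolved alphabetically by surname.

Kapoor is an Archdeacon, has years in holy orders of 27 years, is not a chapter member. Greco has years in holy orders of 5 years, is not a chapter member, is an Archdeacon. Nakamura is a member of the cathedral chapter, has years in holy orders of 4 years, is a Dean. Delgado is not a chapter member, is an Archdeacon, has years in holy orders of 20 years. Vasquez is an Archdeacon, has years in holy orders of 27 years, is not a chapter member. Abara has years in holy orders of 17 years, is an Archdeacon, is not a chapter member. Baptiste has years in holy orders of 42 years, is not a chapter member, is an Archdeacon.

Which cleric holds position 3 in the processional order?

Delgado

By dignity: Abara, Baptiste, Delgado, Greco, Kapoor and Vasquez (Archdeacon); then Nakamura (Dean).
Abara, Baptiste, Delgado, Greco, Kapoor and Vasquez are each not a chapter member, so the next rule applies.
Among Abara, Baptiste, Delgado, Greco, Kapoor and Vasquez, alphabetically by surname: Abara before Baptiste before Delgado before Greco before Kapoor before Vasquez.
Order: Abara, Baptiste, Delgado, Greco, Kapoor, Vasquez, Nakamura.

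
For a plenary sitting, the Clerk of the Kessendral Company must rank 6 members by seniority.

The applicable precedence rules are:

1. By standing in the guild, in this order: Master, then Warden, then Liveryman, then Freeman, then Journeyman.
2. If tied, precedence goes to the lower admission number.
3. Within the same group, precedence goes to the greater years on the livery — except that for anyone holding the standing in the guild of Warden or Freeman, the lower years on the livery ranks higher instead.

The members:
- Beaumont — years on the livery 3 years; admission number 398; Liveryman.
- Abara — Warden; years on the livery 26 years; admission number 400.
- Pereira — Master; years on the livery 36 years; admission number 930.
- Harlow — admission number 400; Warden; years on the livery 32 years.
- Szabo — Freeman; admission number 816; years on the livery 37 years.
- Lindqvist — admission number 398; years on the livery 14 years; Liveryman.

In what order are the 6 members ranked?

Pereira, Abara, Harlow, Lindqvist, Beaumont, Szabo

By standing in the guild: Pereira (Master); then Abara and Harlow (Warden); then Lindqvist and Beaumont (Liveryman); then Szabo (Freeman).
Abara and Harlow both have admission number 400, so the next rule applies.
Among Abara and Harlow, by years on the livery (lower first) (reversed rule for this group): Abara (26 years) before Harlow (32 years).
Lindqvist and Beaumont both have admission number 398, so the next rule applies.
Among Lindqvist and Beaumont, by years on the livery (higher first): Lindqvist (14 years) before Beaumont (3 years).
Full order: Pereira, Abara, Harlow, Lindqvist, Beaumont, Szabo.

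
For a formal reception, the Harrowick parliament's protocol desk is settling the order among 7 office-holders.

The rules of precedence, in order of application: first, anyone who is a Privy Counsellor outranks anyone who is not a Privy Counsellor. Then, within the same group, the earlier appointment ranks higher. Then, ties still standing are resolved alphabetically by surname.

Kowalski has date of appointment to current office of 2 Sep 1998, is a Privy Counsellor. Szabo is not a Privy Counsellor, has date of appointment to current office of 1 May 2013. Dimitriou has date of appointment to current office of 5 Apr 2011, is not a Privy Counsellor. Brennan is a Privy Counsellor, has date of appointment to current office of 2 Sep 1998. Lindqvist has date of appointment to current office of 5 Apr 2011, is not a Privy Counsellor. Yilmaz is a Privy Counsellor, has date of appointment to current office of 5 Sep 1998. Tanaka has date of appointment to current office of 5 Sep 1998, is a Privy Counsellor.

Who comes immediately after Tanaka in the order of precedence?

Yilmaz

By the first rule: Brennan, Kowalski, Tanaka and Yilmaz (each a Privy Counsellor); then Dimitriou, Lindqvist and Szabo (each not a Privy Counsellor).
Among Brennan, Kowalski, Tanaka and Yilmaz, by date of appointment to current office (earlier first): Brennan and Kowalski (2 Sep 1998) before Tanaka and Yilmaz (5 Sep 1998).
Among Brennan and Kowalski, alphabetically by surname: Brennan before Kowalski.
Among Tanaka and Yilmaz, alphabetically by surname: Tanaka before Yilmaz.
Among Dimitriou, Lindqvist and Szabo, by date of appointment to current office (earlier first): Dimitriou and Lindqvist (5 Apr 2011) before Szabo (1 May 2013).
Among Dimitriou and Lindqvist, alphabetically by surname: Dimitriou before Lindqvist.
Order: Brennan, Kowalski, Tanaka, Yilmaz, Dimitriou, Lindqvist, Szabo.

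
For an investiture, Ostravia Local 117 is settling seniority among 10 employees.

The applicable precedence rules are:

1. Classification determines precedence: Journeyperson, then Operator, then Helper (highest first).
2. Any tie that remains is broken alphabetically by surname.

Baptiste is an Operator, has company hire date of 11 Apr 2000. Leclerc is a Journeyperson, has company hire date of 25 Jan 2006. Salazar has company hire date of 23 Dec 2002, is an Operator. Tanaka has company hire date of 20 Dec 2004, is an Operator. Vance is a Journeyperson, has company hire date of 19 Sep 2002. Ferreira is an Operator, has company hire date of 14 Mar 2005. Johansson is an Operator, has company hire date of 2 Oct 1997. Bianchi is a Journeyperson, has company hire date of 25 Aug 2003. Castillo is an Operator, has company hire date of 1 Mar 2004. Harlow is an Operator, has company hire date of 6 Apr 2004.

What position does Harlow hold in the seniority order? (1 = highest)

7

By classification: Bianchi, Leclerc and Vance (Journeyperson); then Baptiste, Castillo, Ferreira, Harlow, Johansson, Salazar and Tanaka (Operator).
Among Bianchi, Leclerc and Vance, alphabetically by surname: Bianchi before Leclerc before Vance.
Among Baptiste, Castillo, Ferreira, Harlow, Johansson, Salazar and Tanaka, alphabetically by surname: Baptiste before Castillo before Ferreira before Harlow before Johansson before Salazar before Tanaka.
Order: Bianchi, Leclerc, Vance, Baptiste, Castillo, Ferreira, Harlow, Johansson, Salazar, Tanaka. So position 7.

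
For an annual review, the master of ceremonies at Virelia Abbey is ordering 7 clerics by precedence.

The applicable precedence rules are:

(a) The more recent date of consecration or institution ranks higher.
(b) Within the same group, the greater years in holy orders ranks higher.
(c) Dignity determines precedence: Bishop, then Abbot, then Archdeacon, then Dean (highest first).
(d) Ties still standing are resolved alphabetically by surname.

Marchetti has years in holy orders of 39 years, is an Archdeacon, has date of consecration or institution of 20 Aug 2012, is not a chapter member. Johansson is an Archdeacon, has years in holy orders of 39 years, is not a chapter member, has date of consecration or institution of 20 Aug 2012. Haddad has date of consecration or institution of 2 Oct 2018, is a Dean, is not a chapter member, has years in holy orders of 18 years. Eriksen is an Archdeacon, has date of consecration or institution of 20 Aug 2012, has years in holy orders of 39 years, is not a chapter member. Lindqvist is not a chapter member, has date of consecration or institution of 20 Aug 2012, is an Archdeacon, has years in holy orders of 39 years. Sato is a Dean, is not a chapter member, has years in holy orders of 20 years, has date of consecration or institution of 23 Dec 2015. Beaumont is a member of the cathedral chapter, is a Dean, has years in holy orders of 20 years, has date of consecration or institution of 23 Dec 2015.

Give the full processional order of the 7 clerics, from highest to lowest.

By date of consecration or institution (later first): Haddad (2 Oct 2018); then Beaumont and Sato (both 23 Dec 2015); then Eriksen, Johansson, Lindqvist and Marchetti (each 20 Aug 2012).
Beaumont and Sato both have years in holy orders 20 years, so the next rule applies.
Beaumont and Sato are each Dean, so the next rule applies.
Among Beaumont and Sato, alphabetically by surname: Beaumont before Sato.
Eriksen, Johansson, Lindqvist and Marchetti all have years in holy orders 39 years, so the next rule applies.
Eriksen, Johansson, Lindqvist and Marchetti are each Archdeacon, so the next rule applies.
Among Eriksen, Johansson, Lindqvist and Marchetti, alphabetically by surname: Eriksen before Johansson before Lindqvist before Marchetti.
Full order: Haddad, Beaumont, Sato, Eriksen, Johansson, Lindqvist, Marchetti.

Haddad, Beaumont, Sato, Eriksen, Johansson, Lindqvist, Marchetti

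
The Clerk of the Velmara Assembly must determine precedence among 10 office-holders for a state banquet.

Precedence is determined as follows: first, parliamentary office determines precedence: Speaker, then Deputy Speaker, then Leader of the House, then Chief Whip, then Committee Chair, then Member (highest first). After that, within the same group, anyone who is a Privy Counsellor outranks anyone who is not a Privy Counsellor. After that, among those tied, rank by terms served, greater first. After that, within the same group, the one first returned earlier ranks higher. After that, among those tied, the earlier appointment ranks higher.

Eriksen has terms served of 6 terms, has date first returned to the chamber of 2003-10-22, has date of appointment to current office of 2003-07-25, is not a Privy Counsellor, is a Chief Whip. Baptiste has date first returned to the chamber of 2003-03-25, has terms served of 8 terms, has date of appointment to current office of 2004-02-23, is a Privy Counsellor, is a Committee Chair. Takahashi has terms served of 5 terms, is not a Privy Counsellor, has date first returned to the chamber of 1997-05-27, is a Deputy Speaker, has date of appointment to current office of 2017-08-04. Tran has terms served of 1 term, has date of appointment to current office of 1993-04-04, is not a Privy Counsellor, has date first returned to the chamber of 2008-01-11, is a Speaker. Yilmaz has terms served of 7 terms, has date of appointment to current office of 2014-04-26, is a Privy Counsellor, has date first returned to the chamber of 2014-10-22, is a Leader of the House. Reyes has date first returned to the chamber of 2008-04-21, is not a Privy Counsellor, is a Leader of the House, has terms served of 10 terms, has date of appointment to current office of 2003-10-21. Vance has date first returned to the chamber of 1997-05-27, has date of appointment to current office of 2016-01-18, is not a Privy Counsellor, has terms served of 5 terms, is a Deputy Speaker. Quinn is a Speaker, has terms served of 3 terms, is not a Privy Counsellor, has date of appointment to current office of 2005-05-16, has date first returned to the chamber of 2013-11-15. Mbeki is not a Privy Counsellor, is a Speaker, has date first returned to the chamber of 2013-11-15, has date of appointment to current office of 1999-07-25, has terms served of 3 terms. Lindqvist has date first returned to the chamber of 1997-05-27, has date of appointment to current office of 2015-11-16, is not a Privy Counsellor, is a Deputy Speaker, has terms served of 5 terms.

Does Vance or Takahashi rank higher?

Vance

By parliamentary office: Mbeki, Quinn and Tran (Speaker); then Lindqvist, Vance and Takahashi (Deputy Speaker); then Yilmaz and Reyes (Leader of the House); then Eriksen (Chief Whip); then Baptiste (Committee Chair).
Mbeki, Quinn and Tran are each not a Privy Counsellor, so the next rule applies.
Among Mbeki, Quinn and Tran, by terms served (higher first): Mbeki and Quinn (3 terms) before Tran (1 term).
Mbeki and Quinn both have date first returned to the chamber 2013-11-15, so the next rule applies.
Among Mbeki and Quinn, by date of appointment to current office (earlier first): Mbeki (1999-07-25) before Quinn (2005-05-16).
Lindqvist, Vance and Takahashi are each not a Privy Counsellor, so the next rule applies.
Lindqvist, Vance and Takahashi all have terms served 5 terms, so the next rule applies.
Lindqvist, Vance and Takahashi all have date first returned to the chamber 1997-05-27, so the next rule applies.
Among Lindqvist, Vance and Takahashi, by date of appointment to current office (earlier first): Lindqvist (2015-11-16) before Vance (2016-01-18) before Takahashi (2017-08-04).
Among Yilmaz and Reyes, a Privy Counsellor before not a Privy Counsellor: Yilmaz (a Privy Counsellor) before Reyes (not a Privy Counsellor).
So Vance takes precedence.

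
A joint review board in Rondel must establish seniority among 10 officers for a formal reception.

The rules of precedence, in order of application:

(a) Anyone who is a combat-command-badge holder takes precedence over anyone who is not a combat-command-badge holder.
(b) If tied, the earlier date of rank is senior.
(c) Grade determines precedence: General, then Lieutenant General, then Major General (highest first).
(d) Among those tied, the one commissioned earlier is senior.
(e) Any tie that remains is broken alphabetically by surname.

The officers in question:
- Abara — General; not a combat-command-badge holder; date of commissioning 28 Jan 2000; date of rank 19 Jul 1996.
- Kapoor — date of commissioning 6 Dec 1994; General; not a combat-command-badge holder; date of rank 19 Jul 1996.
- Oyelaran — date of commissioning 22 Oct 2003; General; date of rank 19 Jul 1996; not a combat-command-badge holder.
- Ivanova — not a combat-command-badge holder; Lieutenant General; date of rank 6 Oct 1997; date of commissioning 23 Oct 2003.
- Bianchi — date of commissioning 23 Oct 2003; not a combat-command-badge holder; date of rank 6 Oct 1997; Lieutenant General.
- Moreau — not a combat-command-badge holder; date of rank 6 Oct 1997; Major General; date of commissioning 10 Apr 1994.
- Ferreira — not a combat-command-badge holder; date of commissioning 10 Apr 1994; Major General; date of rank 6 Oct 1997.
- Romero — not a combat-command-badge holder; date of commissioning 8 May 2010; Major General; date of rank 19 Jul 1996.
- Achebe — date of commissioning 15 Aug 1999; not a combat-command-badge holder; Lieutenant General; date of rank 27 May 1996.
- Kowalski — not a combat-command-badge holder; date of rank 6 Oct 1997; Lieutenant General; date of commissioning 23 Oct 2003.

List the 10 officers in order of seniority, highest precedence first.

Achebe, Kapoor, Abara, Oyelaran, Romero, Bianchi, Ivanova, Kowalski, Ferreira, Moreau

By the first rule: Achebe, Kapoor, Abara, Oyelaran, Romero, Bianchi, Ivanova, Kowalski, Ferreira and Moreau (each not a combat-command-badge holder).
Among Achebe, Kapoor, Abara, Oyelaran, Romero, Bianchi, Ivanova, Kowalski, Ferreira and Moreau, by date of rank (earlier first): Achebe (27 May 1996) before Kapoor, Abara, Oyelaran and Romero (19 Jul 1996) before Bianchi, Ivanova, Kowalski, Ferreira and Moreau (6 Oct 1997).
Among Kapoor, Abara, Oyelaran and Romero, by grade: Kapoor, Abara and Oyelaran (General) before Romero (Major General).
Among Kapoor, Abara and Oyelaran, by date of commissioning (earlier first): Kapoor (6 Dec 1994) before Abara (28 Jan 2000) before Oyelaran (22 Oct 2003).
Among Bianchi, Ivanova, Kowalski, Ferreira and Moreau, by grade: Bianchi, Ivanova and Kowalski (Lieutenant General) before Ferreira and Moreau (Major General).
Bianchi, Ivanova and Kowalski all have date of commissioning 23 Oct 2003, so the next rule applies.
Among Bianchi, Ivanova and Kowalski, alphabetically by surname: Bianchi before Ivanova before Kowalski.
Ferreira and Moreau both have date of commissioning 10 Apr 1994, so the next rule applies.
Among Ferreira and Moreau, alphabetically by surname: Ferreira before Moreau.
Full order: Achebe, Kapoor, Abara, Oyelaran, Romero, Bianchi, Ivanova, Kowalski, Ferreira, Moreau.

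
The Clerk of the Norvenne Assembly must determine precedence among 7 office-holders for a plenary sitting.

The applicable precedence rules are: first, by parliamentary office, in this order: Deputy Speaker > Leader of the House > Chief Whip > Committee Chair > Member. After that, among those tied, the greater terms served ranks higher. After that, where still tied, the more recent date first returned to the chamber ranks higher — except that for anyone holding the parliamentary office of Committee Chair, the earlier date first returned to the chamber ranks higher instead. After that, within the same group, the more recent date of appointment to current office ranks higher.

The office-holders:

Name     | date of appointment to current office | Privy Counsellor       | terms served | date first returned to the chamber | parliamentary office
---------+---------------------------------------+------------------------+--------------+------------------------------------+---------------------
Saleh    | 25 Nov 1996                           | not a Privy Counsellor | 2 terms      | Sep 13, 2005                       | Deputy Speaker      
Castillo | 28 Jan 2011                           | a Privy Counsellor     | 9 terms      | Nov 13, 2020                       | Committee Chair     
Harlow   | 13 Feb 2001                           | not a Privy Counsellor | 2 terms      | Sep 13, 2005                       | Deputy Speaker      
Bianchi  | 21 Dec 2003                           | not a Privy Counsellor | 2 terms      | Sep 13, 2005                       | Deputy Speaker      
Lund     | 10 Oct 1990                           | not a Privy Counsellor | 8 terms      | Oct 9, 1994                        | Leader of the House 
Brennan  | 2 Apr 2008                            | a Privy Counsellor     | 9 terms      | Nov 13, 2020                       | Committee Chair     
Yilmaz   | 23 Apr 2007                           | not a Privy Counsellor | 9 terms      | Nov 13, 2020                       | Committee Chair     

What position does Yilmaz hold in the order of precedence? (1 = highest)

By parliamentary office: Bianchi, Harlow and Saleh (Deputy Speaker); then Lund (Leader of the House); then Castillo, Brennan and Yilmaz (Committee Chair).
Bianchi, Harlow and Saleh all have terms served 2 terms, so the next rule applies.
Bianchi, Harlow and Saleh all have date first returned to the chamber Sep 13, 2005, so the next rule applies.
Among Bianchi, Harlow and Saleh, by date of appointment to current office (later first): Bianchi (21 Dec 2003) before Harlow (13 Feb 2001) before Saleh (25 Nov 1996).
Castillo, Brennan and Yilmaz all have terms served 9 terms, so the next rule applies.
Castillo, Brennan and Yilmaz all have date first returned to the chamber Nov 13, 2020, so the next rule applies.
Among Castillo, Brennan and Yilmaz, by date of appointment to current office (later first): Castillo (28 Jan 2011) before Brennan (2 Apr 2008) before Yilmaz (23 Apr 2007).
Order: Bianchi, Harlow, Saleh, Lund, Castillo, Brennan, Yilmaz. So position 7.

7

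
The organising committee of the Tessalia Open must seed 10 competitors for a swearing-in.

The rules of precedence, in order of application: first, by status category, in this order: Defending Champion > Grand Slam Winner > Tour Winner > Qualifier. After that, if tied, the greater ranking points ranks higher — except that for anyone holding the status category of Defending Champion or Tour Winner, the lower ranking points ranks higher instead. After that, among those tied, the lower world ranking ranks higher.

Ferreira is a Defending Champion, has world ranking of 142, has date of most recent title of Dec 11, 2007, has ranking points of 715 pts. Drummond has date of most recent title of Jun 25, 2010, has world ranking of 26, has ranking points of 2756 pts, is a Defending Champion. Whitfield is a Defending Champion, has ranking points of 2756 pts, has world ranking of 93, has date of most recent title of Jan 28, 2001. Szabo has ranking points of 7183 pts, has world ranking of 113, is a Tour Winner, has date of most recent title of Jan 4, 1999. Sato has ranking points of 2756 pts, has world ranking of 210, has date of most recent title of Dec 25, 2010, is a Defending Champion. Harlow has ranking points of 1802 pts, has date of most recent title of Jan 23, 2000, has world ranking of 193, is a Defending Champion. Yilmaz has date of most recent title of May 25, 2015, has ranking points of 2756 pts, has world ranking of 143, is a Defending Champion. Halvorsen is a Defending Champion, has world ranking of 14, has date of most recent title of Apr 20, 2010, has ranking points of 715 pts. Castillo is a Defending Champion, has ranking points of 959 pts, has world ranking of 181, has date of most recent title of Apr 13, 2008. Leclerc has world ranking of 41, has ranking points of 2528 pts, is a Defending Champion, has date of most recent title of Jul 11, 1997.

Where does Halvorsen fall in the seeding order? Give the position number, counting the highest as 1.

By status category: Halvorsen, Ferreira, Castillo, Harlow, Leclerc, Drummond, Whitfield, Yilmaz and Sato (Defending Champion); then Szabo (Tour Winner).
Among Halvorsen, Ferreira, Castillo, Harlow, Leclerc, Drummond, Whitfield, Yilmaz and Sato, by ranking points (lower first) (reversed rule for this group): Halvorsen and Ferreira (715 pts) before Castillo (959 pts) before Harlow (1802 pts) before Leclerc (2528 pts) before Drummond, Whitfield, Yilmaz and Sato (2756 pts).
Among Halvorsen and Ferreira, by world ranking (lower first): Halvorsen (14) before Ferreira (142).
Among Drummond, Whitfield, Yilmaz and Sato, by world ranking (lower first): Drummond (26) before Whitfield (93) before Yilmaz (143) before Sato (210).
Order: Halvorsen, Ferreira, Castillo, Harlow, Leclerc, Drummond, Whitfield, Yilmaz, Sato, Szabo. So position 1.

1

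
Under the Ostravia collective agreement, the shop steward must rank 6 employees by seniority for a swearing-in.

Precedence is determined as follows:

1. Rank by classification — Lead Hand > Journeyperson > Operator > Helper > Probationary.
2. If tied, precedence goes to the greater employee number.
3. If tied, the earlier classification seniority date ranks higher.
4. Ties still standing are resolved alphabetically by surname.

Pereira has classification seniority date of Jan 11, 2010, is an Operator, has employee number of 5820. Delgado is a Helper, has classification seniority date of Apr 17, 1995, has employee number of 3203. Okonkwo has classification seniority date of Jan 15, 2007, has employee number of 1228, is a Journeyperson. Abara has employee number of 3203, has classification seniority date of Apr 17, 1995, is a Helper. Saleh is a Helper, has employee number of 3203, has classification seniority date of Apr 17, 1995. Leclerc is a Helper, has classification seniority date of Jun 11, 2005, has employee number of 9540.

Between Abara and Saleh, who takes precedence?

Abara

By classification: Okonkwo (Journeyperson); then Pereira (Operator); then Leclerc, Abara, Delgado and Saleh (Helper).
Among Leclerc, Abara, Delgado and Saleh, by employee number (higher first): Leclerc (9540) before Abara, Delgado and Saleh (3203).
Abara, Delgado and Saleh all have classification seniority date Apr 17, 1995, so the next rule applies.
Among Abara, Delgado and Saleh, alphabetically by surname: Abara before Delgado before Saleh.
So Abara takes precedence.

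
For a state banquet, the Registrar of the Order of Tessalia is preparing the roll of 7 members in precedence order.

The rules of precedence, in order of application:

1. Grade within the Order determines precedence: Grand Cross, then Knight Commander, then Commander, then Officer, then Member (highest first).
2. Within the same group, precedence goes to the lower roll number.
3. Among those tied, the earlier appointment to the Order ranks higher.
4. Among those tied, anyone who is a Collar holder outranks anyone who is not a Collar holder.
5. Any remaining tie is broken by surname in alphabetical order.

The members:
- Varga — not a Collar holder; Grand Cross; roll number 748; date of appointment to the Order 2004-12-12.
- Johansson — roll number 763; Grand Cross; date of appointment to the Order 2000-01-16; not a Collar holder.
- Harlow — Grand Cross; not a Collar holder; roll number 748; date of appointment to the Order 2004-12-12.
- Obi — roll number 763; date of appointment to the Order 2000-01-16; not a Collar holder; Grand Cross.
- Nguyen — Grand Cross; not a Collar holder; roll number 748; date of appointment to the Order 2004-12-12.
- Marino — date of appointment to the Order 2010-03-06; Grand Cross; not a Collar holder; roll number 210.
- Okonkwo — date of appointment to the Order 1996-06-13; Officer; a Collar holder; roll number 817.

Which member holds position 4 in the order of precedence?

By grade within the Order: Marino, Harlow, Nguyen, Varga, Johansson and Obi (Grand Cross); then Okonkwo (Officer).
Among Marino, Harlow, Nguyen, Varga, Johansson and Obi, by roll number (lower first): Marino (210) before Harlow, Nguyen and Varga (748) before Johansson and Obi (763).
Harlow, Nguyen and Varga all have date of appointment to the Order 2004-12-12, so the next rule applies.
Harlow, Nguyen and Varga are each not a Collar holder, so the next rule applies.
Among Harlow, Nguyen and Varga, alphabetically by surname: Harlow before Nguyen before Varga.
Johansson and Obi both have date of appointment to the Order 2000-01-16, so the next rule applies.
Johansson and Obi are each not a Collar holder, so the next rule applies.
Among Johansson and Obi, alphabetically by surname: Johansson before Obi.
Order: Marino, Harlow, Nguyen, Varga, Johansson, Obi, Okonkwo.

Varga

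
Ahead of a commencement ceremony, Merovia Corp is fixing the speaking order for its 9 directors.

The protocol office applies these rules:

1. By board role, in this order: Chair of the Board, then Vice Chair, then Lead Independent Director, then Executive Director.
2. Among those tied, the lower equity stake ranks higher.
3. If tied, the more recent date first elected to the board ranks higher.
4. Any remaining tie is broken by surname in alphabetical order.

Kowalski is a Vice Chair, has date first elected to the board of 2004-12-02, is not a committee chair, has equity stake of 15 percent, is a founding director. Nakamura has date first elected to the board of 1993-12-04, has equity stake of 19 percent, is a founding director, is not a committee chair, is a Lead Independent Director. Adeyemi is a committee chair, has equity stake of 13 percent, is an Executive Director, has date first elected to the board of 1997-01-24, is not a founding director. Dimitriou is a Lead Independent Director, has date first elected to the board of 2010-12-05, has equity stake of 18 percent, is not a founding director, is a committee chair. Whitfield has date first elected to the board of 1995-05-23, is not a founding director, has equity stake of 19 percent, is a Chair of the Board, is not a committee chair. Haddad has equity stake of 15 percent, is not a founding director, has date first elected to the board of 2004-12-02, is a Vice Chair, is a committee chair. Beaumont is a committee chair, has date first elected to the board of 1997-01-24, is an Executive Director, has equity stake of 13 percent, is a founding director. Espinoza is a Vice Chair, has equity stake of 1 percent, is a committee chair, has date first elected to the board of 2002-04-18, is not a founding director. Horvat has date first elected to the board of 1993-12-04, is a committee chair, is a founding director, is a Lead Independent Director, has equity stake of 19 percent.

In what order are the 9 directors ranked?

Whitfield, Espinoza, Haddad, Kowalski, Dimitriou, Horvat, Nakamura, Adeyemi, Beaumont

By board role: Whitfield (Chair of the Board); then Espinoza, Haddad and Kowalski (Vice Chair); then Dimitriou, Horvat and Nakamura (Lead Independent Director); then Adeyemi and Beaumont (Executive Director).
Among Espinoza, Haddad and Kowalski, by equity stake (lower first): Espinoza (1 percent) before Haddad and Kowalski (15 percent).
Haddad and Kowalski both have date first elected to the board 2004-12-02, so the next rule applies.
Among Haddad and Kowalski, alphabetically by surname: Haddad before Kowalski.
Among Dimitriou, Horvat and Nakamura, by equity stake (lower first): Dimitriou (18 percent) before Horvat and Nakamura (19 percent).
Horvat and Nakamura both have date first elected to the board 1993-12-04, so the next rule applies.
Among Horvat and Nakamura, alphabetically by surname: Horvat before Nakamura.
Adeyemi and Beaumont both have equity stake 13 percent, so the next rule applies.
Adeyemi and Beaumont both have date first elected to the board 1997-01-24, so the next rule applies.
Among Adeyemi and Beaumont, alphabetically by surname: Adeyemi before Beaumont.
Full order: Whitfield, Espinoza, Haddad, Kowalski, Dimitriou, Horvat, Nakamura, Adeyemi, Beaumont.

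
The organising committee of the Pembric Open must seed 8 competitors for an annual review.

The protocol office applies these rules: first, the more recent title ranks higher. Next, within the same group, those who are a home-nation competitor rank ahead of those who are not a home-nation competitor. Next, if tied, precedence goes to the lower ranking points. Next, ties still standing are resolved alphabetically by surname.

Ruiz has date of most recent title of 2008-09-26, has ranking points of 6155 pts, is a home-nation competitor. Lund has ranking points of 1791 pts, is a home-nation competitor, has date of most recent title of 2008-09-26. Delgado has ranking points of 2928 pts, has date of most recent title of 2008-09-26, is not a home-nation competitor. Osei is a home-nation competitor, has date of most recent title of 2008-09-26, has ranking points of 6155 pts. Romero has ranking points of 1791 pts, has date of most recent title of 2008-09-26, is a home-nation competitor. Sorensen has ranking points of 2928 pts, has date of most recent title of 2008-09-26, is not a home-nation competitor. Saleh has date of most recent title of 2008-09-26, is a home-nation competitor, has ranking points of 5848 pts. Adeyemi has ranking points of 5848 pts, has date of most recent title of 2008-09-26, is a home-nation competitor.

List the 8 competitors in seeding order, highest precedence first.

By date of most recent title (later first): Lund, Romero, Adeyemi, Saleh, Osei, Ruiz, Delgado and Sorensen (each 2008-09-26).
Among Lund, Romero, Adeyemi, Saleh, Osei, Ruiz, Delgado and Sorensen, a home-nation competitor before not a home-nation competitor: Lund, Romero, Adeyemi, Saleh, Osei and Ruiz (a home-nation competitor) before Delgado and Sorensen (not a home-nation competitor).
Among Lund, Romero, Adeyemi, Saleh, Osei and Ruiz, by ranking points (lower first): Lund and Romero (1791 pts) before Adeyemi and Saleh (5848 pts) before Osei and Ruiz (6155 pts).
Among Lund and Romero, alphabetically by surname: Lund before Romero.
Among Adeyemi and Saleh, alphabetically by surname: Adeyemi before Saleh.
Among Osei and Ruiz, alphabetically by surname: Osei before Ruiz.
Delgado and Sorensen both have ranking points 2928 pts, so the next rule applies.
Among Delgado and Sorensen, alphabetically by surname: Delgado before Sorensen.
Full order: Lund, Romero, Adeyemi, Saleh, Osei, Ruiz, Delgado, Sorensen.

Lund, Romero, Adeyemi, Saleh, Osei, Ruiz, Delgado, Sorensen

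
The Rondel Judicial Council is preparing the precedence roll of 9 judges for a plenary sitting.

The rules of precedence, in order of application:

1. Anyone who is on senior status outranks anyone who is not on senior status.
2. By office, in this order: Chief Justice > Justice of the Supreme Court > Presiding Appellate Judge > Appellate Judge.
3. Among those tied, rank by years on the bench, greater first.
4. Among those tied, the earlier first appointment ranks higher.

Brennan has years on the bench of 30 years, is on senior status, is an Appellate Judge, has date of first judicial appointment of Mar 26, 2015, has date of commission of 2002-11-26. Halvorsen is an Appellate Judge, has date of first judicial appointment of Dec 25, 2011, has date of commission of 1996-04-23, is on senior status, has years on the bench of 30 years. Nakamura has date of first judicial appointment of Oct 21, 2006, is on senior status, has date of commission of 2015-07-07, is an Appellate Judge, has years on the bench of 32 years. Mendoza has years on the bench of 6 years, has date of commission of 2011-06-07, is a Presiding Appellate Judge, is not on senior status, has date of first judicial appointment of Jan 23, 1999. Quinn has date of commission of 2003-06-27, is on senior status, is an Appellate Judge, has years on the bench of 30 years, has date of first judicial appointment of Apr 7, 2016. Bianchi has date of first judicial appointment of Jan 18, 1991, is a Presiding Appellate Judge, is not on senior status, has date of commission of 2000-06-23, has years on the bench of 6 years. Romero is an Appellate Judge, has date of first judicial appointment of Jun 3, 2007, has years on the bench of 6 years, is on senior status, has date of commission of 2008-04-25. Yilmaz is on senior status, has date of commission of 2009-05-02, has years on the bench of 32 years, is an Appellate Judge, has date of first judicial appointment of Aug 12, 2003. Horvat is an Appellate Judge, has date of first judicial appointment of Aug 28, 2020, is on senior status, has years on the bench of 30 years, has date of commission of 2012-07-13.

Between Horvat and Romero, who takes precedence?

By the first rule: Yilmaz, Nakamura, Halvorsen, Brennan, Quinn, Horvat and Romero (each on senior status); then Bianchi and Mendoza (both not on senior status).
Yilmaz, Nakamura, Halvorsen, Brennan, Quinn, Horvat and Romero are each Appellate Judge, so the next rule applies.
Among Yilmaz, Nakamura, Halvorsen, Brennan, Quinn, Horvat and Romero, by years on the bench (higher first): Yilmaz and Nakamura (32 years) before Halvorsen, Brennan, Quinn and Horvat (30 years) before Romero (6 years).
Among Yilmaz and Nakamura, by date of first judicial appointment (earlier first): Yilmaz (Aug 12, 2003) before Nakamura (Oct 21, 2006).
Among Halvorsen, Brennan, Quinn and Horvat, by date of first judicial appointment (earlier first): Halvorsen (Dec 25, 2011) before Brennan (Mar 26, 2015) before Quinn (Apr 7, 2016) before Horvat (Aug 28, 2020).
Bianchi and Mendoza are each Presiding Appellate Judge, so the next rule applies.
Bianchi and Mendoza both have years on the bench 6 years, so the next rule applies.
Among Bianchi and Mendoza, by date of first judicial appointment (earlier first): Bianchi (Jan 18, 1991) before Mendoza (Jan 23, 1999).
So Horvat takes precedence.

Horvat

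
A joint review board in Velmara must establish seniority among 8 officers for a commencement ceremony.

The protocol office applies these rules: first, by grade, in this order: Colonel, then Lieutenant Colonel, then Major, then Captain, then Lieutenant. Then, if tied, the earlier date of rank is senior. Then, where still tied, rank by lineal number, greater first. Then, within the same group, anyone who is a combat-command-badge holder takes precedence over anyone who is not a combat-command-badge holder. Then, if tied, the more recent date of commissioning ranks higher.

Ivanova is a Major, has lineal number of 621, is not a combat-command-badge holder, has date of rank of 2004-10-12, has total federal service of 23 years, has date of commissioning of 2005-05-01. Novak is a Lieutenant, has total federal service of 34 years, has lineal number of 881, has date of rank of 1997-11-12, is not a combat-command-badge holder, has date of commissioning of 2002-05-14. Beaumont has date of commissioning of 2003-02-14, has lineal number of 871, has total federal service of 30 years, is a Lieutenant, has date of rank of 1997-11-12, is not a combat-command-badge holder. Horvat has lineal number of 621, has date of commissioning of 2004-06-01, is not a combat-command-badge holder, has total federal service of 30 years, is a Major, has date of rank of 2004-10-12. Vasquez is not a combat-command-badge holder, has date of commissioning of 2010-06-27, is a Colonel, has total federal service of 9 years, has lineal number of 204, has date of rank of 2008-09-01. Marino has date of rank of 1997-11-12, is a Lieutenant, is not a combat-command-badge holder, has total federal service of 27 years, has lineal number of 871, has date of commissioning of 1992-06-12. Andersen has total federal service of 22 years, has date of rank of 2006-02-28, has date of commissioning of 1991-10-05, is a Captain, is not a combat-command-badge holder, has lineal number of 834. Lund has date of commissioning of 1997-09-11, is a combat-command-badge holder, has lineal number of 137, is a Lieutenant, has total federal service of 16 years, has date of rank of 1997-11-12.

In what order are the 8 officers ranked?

By grade: Vasquez (Colonel); then Ivanova and Horvat (Major); then Andersen (Captain); then Novak, Beaumont, Marino and Lund (Lieutenant).
Ivanova and Horvat both have date of rank 2004-10-12, so the next rule applies.
Ivanova and Horvat both have lineal number 621, so the next rule applies.
Ivanova and Horvat are each not a combat-command-badge holder, so the next rule applies.
Among Ivanova and Horvat, by date of commissioning (later first): Ivanova (2005-05-01) before Horvat (2004-06-01).
Novak, Beaumont, Marino and Lund all have date of rank 1997-11-12, so the next rule applies.
Among Novak, Beaumont, Marino and Lund, by lineal number (higher first): Novak (881) before Beaumont and Marino (871) before Lund (137).
Beaumont and Marino are each not a combat-command-badge holder, so the next rule applies.
Among Beaumont and Marino, by date of commissioning (later first): Beaumont (2003-02-14) before Marino (1992-06-12).
Full order: Vasquez, Ivanova, Horvat, Andersen, Novak, Beaumont, Marino, Lund.

Vasquez, Ivanova, Horvat, Andersen, Novak, Beaumont, Marino, Lund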